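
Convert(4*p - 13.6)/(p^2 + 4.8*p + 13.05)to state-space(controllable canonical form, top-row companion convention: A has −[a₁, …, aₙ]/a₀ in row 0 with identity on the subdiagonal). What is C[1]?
Reachable canonical form: C = numerator coefficients (right-aligned, zero-padded to length n).
num = 4*p - 13.6, C = [[4, -13.6]].
C[1] = -13.6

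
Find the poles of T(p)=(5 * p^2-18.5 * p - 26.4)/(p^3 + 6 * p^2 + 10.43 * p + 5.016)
Set denominator = 0: p^3 + 6*p^2 + 10.43*p + 5.016 = (p + 1.9)(p + 0.8)(p + 3.3) = 0 → Poles: -0.8, -1.9, -3.3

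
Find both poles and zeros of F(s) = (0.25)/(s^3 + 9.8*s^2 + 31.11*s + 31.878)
Set denominator = 0: s^3 + 9.8*s^2 + 31.11*s + 31.878 = (s + 3.3)(s + 2.3)(s + 4.2) = 0 → Poles: -2.3, -3.3, -4.2
Numerator is a nonzero constant (0.25) → Zeros: none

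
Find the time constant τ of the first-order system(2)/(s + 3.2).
First-order system: τ = -1/pole. Pole = -3.2. τ = -1/(-3.2) = 0.3125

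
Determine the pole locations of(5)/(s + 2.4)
Set denominator = 0: s + 2.4 = 0 → Poles: -2.4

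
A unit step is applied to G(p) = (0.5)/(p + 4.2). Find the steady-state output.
FVT: lim_{t→∞} y(t) = lim_{p→0} p*Y(p) where Y(p) = G(p)/p.
= lim_{p→0} G(p) = G(0) = num(0)/den(0) = 0.5/4.2 = 0.119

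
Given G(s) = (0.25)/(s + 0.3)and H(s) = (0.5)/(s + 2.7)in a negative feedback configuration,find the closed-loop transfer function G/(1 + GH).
Closed-loop T = G/(1+GH).
Numerator: G_num * H_den = 0.25*s + 0.675.
Denominator: G_den * H_den + G_num * H_num = (s^2 + 3*s + 0.81) + (0.125) = s^2 + 3*s + 0.935.
T(s) = (0.25*s + 0.675)/(s^2 + 3*s + 0.935)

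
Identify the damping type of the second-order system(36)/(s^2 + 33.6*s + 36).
Standard form: ωn²/(s²+2ζωn·s+ωn²) gives ωn=6, ζ=2.8.
Overdamped (ζ = 2.8 > 1)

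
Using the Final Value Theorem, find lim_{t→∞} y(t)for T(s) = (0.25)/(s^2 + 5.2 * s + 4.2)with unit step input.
FVT: lim_{t→∞} y(t) = lim_{s→0} s*Y(s) where Y(s) = T(s)/s.
= lim_{s→0} T(s) = T(0) = num(0)/den(0) = 0.25/4.2 = 0.05952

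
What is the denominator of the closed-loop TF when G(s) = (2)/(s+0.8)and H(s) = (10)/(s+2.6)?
Characteristic poly = G_den * H_den + G_num * H_num = (s^2 + 3.4*s + 2.08) + (20) = s^2 + 3.4*s + 22.08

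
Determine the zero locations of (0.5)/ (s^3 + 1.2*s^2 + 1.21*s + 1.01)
Numerator is a nonzero constant (0.5) → Zeros: none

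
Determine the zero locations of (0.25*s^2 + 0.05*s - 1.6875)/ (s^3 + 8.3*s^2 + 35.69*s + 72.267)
Set numerator = 0: 0.25*s^2 + 0.05*s - 1.6875 = 0.25*(s - 2.5)(s + 2.7) = 0 → Zeros: -2.7, 2.5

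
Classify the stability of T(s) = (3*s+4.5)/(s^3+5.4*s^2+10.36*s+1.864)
Denominator: s^3 + 5.4*s^2 + 10.36*s + 1.864 = (s + 0.2)(s^2 + 5.2*s + 9.32). Poles: -0.2, -2.6 + 1.6j, -2.6 - 1.6j. Stable (all poles in LHP)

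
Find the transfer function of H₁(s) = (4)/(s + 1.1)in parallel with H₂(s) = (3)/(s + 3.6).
Parallel: H = H₁ + H₂ = (n₁·d₂ + n₂·d₁)/(d₁·d₂).
n₁·d₂ = 4*s + 14.4. n₂·d₁ = 3*s + 3.3. Sum = 7*s + 17.7. d₁·d₂ = s^2 + 4.7*s + 3.96.
H(s) = (7*s + 17.7)/(s^2 + 4.7*s + 3.96)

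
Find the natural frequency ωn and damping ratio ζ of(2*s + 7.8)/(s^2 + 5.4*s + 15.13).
Underdamped: complex pole -2.7 + 2.8j. ωn = |pole| = 3.89, ζ = -Re(pole)/ωn = 0.6941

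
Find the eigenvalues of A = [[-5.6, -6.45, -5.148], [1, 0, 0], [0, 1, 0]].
Eigenvalues solve det(λI - A) = 0.
Characteristic polynomial: λ^3 + 5.6*λ^2 + 6.45*λ + 5.148 = 0.
Factor: (λ + 4.4)(λ^2 + 1.2*λ + 1.17) = 0.
Roots: -0.6 + 0.9j, -0.6 - 0.9j, -4.4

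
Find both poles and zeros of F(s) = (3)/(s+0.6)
Set denominator = 0: s + 0.6 = 0 → Poles: -0.6
Numerator is a nonzero constant (3) → Zeros: none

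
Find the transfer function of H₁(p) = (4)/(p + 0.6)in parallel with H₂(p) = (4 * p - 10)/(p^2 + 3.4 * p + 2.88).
Parallel: H = H₁ + H₂ = (n₁·d₂ + n₂·d₁)/(d₁·d₂).
n₁·d₂ = 4*p^2 + 13.6*p + 11.52. n₂·d₁ = 4*p^2 - 7.6*p - 6. Sum = 8*p^2 + 6*p + 5.52. d₁·d₂ = p^3 + 4*p^2 + 4.92*p + 1.728.
H(p) = (8*p^2 + 6*p + 5.52)/(p^3 + 4*p^2 + 4.92*p + 1.728)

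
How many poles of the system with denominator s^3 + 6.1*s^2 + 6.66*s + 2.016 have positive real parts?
s^3 + 6.1*s^2 + 6.66*s + 2.016 = (s + 4.8)(s + 0.7)(s + 0.6). Poles: -0.6, -0.7, -4.8. RHP poles (Re>0): 0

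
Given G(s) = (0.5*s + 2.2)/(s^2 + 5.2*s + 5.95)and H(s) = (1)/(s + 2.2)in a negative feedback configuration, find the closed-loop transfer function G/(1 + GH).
Closed-loop T = G/(1+GH).
Numerator: G_num * H_den = 0.5*s^2 + 3.3*s + 4.84.
Denominator: G_den * H_den + G_num * H_num = (s^3 + 7.4*s^2 + 17.39*s + 13.09) + (0.5*s + 2.2) = s^3 + 7.4*s^2 + 17.89*s + 15.29.
T(s) = (0.5*s^2 + 3.3*s + 4.84)/(s^3 + 7.4*s^2 + 17.89*s + 15.29)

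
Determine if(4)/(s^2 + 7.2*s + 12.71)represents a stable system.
Denominator: s^2 + 7.2*s + 12.71 = (s + 4.1)(s + 3.1). Poles: -3.1, -4.1. All Re(p)<0: Yes (stable)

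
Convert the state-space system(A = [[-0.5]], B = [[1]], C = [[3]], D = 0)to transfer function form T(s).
T(s) = C(sI - A)⁻¹B + D.
Characteristic polynomial det(sI - A) = s + 0.5.
Numerator from C·adj(sI-A)·B + D·det(sI-A) = 3.
T(s) = (3)/(s + 0.5)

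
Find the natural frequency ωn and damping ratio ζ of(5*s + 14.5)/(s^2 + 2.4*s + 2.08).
Underdamped: complex pole -1.2 + 0.8j. ωn = |pole| = 1.442, ζ = -Re(pole)/ωn = 0.8321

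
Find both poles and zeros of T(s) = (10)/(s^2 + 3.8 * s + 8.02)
Set denominator = 0: s^2 + 3.8*s + 8.02 = 0 → Poles: -1.9 + 2.1j, -1.9 - 2.1j
Numerator is a nonzero constant (10) → Zeros: none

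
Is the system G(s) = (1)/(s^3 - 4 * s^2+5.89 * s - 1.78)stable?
Denominator: s^3 - 4*s^2 + 5.89*s - 1.78 = (s - 0.4)(s^2 - 3.6*s + 4.45). Poles: 0.4, 1.8 + 1.1j, 1.8 - 1.1j. All Re(p)<0: No (unstable)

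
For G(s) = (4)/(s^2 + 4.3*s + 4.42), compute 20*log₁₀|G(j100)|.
Substitute s = j*100: G(j100) = -0.000399438 - 1.71834e-05j.
|G(j100)| = sqrt(Re² + Im²) = 0.0003998.
20*log₁₀(0.0003998) = -67.96 dB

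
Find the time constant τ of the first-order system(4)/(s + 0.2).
First-order system: τ = -1/pole. Pole = -0.2. τ = -1/(-0.2) = 5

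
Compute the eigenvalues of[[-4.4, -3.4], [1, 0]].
Eigenvalues solve det(λI - A) = 0.
Characteristic polynomial: λ^2 + 4.4*λ + 3.4 = 0.
Factor: (λ + 3.4)(λ + 1) = 0.
Roots: -1, -3.4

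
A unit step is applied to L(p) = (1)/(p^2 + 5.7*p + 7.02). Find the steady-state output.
FVT: lim_{t→∞} y(t) = lim_{p→0} p*Y(p) where Y(p) = L(p)/p.
= lim_{p→0} L(p) = L(0) = num(0)/den(0) = 1/7.02 = 0.1425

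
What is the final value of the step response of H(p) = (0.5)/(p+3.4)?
FVT: lim_{t→∞} y(t) = lim_{p→0} p*Y(p) where Y(p) = H(p)/p.
= lim_{p→0} H(p) = H(0) = num(0)/den(0) = 0.5/3.4 = 0.1471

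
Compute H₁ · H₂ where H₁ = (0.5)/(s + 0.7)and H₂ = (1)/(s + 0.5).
Series: H = H₁ · H₂ = (n₁·n₂)/(d₁·d₂).
Num: n₁·n₂ = 0.5. Den: d₁·d₂ = s^2 + 1.2*s + 0.35.
H(s) = (0.5)/(s^2 + 1.2*s + 0.35)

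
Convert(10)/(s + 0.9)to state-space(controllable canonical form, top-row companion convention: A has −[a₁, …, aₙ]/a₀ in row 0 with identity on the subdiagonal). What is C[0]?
Reachable canonical form: C = numerator coefficients (right-aligned, zero-padded to length n).
num = 10, C = [[10]].
C[0] = 10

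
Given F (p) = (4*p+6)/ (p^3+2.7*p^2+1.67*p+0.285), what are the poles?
Set denominator = 0: p^3 + 2.7*p^2 + 1.67*p + 0.285 = (p + 1.9)(p + 0.5)(p + 0.3) = 0 → Poles: -0.3, -0.5, -1.9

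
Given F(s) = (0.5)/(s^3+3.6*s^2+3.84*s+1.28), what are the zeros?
Numerator is a nonzero constant (0.5) → Zeros: none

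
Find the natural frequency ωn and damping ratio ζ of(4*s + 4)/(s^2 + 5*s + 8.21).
Underdamped: complex pole -2.5 + 1.4j. ωn = |pole| = 2.865, ζ = -Re(pole)/ωn = 0.8725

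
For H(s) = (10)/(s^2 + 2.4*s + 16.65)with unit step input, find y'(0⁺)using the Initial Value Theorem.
IVT: y'(0⁺) = lim_{s→∞} s²·Y(s) = lim_{s→∞} s·H(s).
deg(num) = 0, deg(den) = 2, relative degree = 2 ≥ 2, so s·H(s) → 0. Initial slope = 0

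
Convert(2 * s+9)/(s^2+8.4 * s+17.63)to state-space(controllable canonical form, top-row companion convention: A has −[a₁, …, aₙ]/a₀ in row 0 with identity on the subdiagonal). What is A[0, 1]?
Reachable canonical form for den = s^2 + 8.4*s + 17.63: top row of A = -[a₁,a₂,...,aₙ]/a₀, ones on the subdiagonal, zeros elsewhere.
A = [[-8.4, -17.63], [1, 0]].
A[0,1] = -17.63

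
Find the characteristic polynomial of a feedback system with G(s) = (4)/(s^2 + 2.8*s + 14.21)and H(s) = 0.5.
Characteristic poly = G_den * H_den + G_num * H_num = (s^2 + 2.8*s + 14.21) + (2) = s^2 + 2.8*s + 16.21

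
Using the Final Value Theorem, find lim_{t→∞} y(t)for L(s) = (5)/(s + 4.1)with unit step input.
FVT: lim_{t→∞} y(t) = lim_{s→0} s*Y(s) where Y(s) = L(s)/s.
= lim_{s→0} L(s) = L(0) = num(0)/den(0) = 5/4.1 = 1.22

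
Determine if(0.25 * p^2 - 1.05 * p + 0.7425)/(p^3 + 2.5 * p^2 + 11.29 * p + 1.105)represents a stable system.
Denominator: p^3 + 2.5*p^2 + 11.29*p + 1.105 = (p + 0.1)(p^2 + 2.4*p + 11.05). Poles: -0.1, -1.2 + 3.1j, -1.2 - 3.1j. All Re(p)<0: Yes (stable)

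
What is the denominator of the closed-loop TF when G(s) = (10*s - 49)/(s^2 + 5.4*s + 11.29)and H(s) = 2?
Characteristic poly = G_den * H_den + G_num * H_num = (s^2 + 5.4*s + 11.29) + (20*s - 98) = s^2 + 25.4*s - 86.71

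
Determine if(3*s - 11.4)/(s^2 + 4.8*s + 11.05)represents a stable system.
Denominator: s^2 + 4.8*s + 11.05. Poles: -2.4 + 2.3j, -2.4 - 2.3j. All Re(p)<0: Yes (stable)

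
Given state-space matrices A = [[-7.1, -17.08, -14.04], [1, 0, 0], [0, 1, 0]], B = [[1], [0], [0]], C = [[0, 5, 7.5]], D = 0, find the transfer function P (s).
P(s) = C(sI - A)⁻¹B + D.
Characteristic polynomial det(sI - A) = s^3 + 7.1*s^2 + 17.08*s + 14.04.
Numerator from C·adj(sI-A)·B + D·det(sI-A) = 5*s + 7.5.
P(s) = (5*s + 7.5)/(s^3 + 7.1*s^2 + 17.08*s + 14.04)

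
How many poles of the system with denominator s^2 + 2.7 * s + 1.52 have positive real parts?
s^2 + 2.7*s + 1.52 = (s + 1.9)(s + 0.8). Poles: -0.8, -1.9. RHP poles (Re>0): 0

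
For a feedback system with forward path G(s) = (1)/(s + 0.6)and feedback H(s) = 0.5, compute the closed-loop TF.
Closed-loop T = G/(1+GH).
Numerator: G_num * H_den = 1.
Denominator: G_den * H_den + G_num * H_num = (s + 0.6) + (0.5) = s + 1.1.
T(s) = (1)/(s + 1.1)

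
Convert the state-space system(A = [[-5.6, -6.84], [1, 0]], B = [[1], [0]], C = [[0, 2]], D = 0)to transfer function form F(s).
F(s) = C(sI - A)⁻¹B + D.
Characteristic polynomial det(sI - A) = s^2 + 5.6*s + 6.84.
Numerator from C·adj(sI-A)·B + D·det(sI-A) = 2.
F(s) = (2)/(s^2 + 5.6*s + 6.84)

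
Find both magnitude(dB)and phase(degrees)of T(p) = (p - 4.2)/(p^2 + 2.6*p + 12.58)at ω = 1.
Substitute p = j*1: T(j1) = -0.326829 + 0.159737j.
|T| = 20*log₁₀(sqrt(Re²+Im²)) = -8.78 dB.
∠T = atan2(Im, Re) = 153.95°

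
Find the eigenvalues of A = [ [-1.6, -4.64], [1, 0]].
Eigenvalues solve det(λI - A) = 0.
Characteristic polynomial: λ^2 + 1.6*λ + 4.64 = 0.
Roots: -0.8 + 2j, -0.8 - 2j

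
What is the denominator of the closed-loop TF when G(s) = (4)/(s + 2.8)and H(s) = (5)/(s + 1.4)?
Characteristic poly = G_den * H_den + G_num * H_num = (s^2 + 4.2*s + 3.92) + (20) = s^2 + 4.2*s + 23.92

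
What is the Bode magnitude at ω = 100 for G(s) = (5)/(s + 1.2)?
Substitute s = j*100: G(j100) = 0.000599914 - 0.0499928j.
|G(j100)| = sqrt(Re² + Im²) = 0.05.
20*log₁₀(0.05) = -26.02 dB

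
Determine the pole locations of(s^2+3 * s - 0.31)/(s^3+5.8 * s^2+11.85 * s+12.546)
Set denominator = 0: s^3 + 5.8*s^2 + 11.85*s + 12.546 = (s + 3.4)(s^2 + 2.4*s + 3.69) = 0 → Poles: -1.2 + 1.5j, -1.2 - 1.5j, -3.4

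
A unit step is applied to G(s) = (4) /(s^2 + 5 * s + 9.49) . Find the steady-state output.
FVT: lim_{t→∞} y(t) = lim_{s→0} s*Y(s) where Y(s) = G(s)/s.
= lim_{s→0} G(s) = G(0) = num(0)/den(0) = 4/9.49 = 0.4215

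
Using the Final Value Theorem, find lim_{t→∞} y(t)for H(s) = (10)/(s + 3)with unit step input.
FVT: lim_{t→∞} y(t) = lim_{s→0} s*Y(s) where Y(s) = H(s)/s.
= lim_{s→0} H(s) = H(0) = num(0)/den(0) = 10/3 = 3.333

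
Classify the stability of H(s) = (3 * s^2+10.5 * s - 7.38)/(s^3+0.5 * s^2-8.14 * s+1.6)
Denominator: s^3 + 0.5*s^2 - 8.14*s + 1.6 = (s - 0.2)(s + 3.2)(s - 2.5). Poles: -3.2, 0.2, 2.5. Unstable (2 pole(s) in RHP)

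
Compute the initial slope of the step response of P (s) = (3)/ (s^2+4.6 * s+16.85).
IVT: y'(0⁺) = lim_{s→∞} s²·Y(s) = lim_{s→∞} s·P(s).
deg(num) = 0, deg(den) = 2, relative degree = 2 ≥ 2, so s·P(s) → 0. Initial slope = 0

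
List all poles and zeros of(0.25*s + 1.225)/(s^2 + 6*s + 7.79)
Set denominator = 0: s^2 + 6*s + 7.79 = (s + 4.1)(s + 1.9) = 0 → Poles: -1.9, -4.1
Set numerator = 0: 0.25*s + 1.225 = 0 → Zeros: -4.9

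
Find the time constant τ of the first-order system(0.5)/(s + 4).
First-order system: τ = -1/pole. Pole = -4. τ = -1/(-4) = 0.25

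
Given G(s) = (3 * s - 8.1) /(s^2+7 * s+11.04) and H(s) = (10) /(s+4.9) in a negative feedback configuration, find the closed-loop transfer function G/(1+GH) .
Closed-loop T = G/(1+GH).
Numerator: G_num * H_den = 3*s^2 + 6.6*s - 39.69.
Denominator: G_den * H_den + G_num * H_num = (s^3 + 11.9*s^2 + 45.34*s + 54.096) + (30*s - 81) = s^3 + 11.9*s^2 + 75.34*s - 26.904.
T(s) = (3*s^2 + 6.6*s - 39.69)/(s^3 + 11.9*s^2 + 75.34*s - 26.904)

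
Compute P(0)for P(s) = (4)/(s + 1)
DC gain = P(0) = num(0)/den(0) = 4/1 = 4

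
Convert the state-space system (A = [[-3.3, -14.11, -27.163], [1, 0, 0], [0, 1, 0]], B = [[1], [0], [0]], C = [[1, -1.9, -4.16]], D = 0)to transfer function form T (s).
T(s) = C(sI - A)⁻¹B + D.
Characteristic polynomial det(sI - A) = s^3 + 3.3*s^2 + 14.11*s + 27.163.
Numerator from C·adj(sI-A)·B + D·det(sI-A) = s^2 - 1.9*s - 4.16.
T(s) = (s^2 - 1.9*s - 4.16)/(s^3 + 3.3*s^2 + 14.11*s + 27.163)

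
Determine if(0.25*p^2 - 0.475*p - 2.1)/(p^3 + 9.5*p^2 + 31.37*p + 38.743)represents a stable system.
Denominator: p^3 + 9.5*p^2 + 31.37*p + 38.743 = (p + 4.3)(p^2 + 5.2*p + 9.01). Poles: -2.6 + 1.5j, -2.6 - 1.5j, -4.3. All Re(p)<0: Yes (stable)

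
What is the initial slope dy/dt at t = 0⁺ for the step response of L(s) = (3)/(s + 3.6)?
IVT: y'(0⁺) = lim_{s→∞} s²·Y(s) = lim_{s→∞} s·L(s).
deg(num) = 0, deg(den) = 1, relative degree = 1, so s·L(s) → (leading num)/(leading den) = 3/1 = 3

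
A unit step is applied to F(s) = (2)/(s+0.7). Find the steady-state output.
FVT: lim_{t→∞} y(t) = lim_{s→0} s*Y(s) where Y(s) = F(s)/s.
= lim_{s→0} F(s) = F(0) = num(0)/den(0) = 2/0.7 = 2.857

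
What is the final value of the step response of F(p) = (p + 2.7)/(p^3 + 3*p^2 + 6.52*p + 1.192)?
FVT: lim_{t→∞} y(t) = lim_{p→0} p*Y(p) where Y(p) = F(p)/p.
= lim_{p→0} F(p) = F(0) = num(0)/den(0) = 2.7/1.192 = 2.265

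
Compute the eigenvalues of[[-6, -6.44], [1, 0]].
Eigenvalues solve det(λI - A) = 0.
Characteristic polynomial: λ^2 + 6*λ + 6.44 = 0.
Factor: (λ + 4.6)(λ + 1.4) = 0.
Roots: -1.4, -4.6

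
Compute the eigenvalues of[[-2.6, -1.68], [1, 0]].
Eigenvalues solve det(λI - A) = 0.
Characteristic polynomial: λ^2 + 2.6*λ + 1.68 = 0.
Factor: (λ + 1.4)(λ + 1.2) = 0.
Roots: -1.2, -1.4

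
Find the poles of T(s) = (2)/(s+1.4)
Set denominator = 0: s + 1.4 = 0 → Poles: -1.4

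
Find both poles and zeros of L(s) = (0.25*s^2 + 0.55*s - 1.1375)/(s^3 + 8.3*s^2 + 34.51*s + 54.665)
Set denominator = 0: s^3 + 8.3*s^2 + 34.51*s + 54.665 = (s + 2.9)(s^2 + 5.4*s + 18.85) = 0 → Poles: -2.7 + 3.4j, -2.7 - 3.4j, -2.9
Set numerator = 0: 0.25*s^2 + 0.55*s - 1.1375 = 0.25*(s + 3.5)(s - 1.3) = 0 → Zeros: -3.5, 1.3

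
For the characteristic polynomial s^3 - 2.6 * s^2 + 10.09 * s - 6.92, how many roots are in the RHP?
s^3 - 2.6*s^2 + 10.09*s - 6.92 = (s - 0.8)(s^2 - 1.8*s + 8.65). Poles: 0.8, 0.9 + 2.8j, 0.9 - 2.8j. RHP poles (Re>0): 3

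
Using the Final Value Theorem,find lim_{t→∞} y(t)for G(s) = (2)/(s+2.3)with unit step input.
FVT: lim_{t→∞} y(t) = lim_{s→0} s*Y(s) where Y(s) = G(s)/s.
= lim_{s→0} G(s) = G(0) = num(0)/den(0) = 2/2.3 = 0.8696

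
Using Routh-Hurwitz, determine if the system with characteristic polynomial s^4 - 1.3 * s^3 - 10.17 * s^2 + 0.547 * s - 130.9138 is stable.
Routh array:
s^4: [1, -10.17, -130.9138]; s^3: [-1.3, 0.547]; s^2: [-9.74923, -130.9138]; s^1: [18.0036]; s^0: [-130.9138]
First column: [1, -1.3, -9.74923, 18.0036, -130.9138]. Sign changes = 3.
No, unstable (3 RHP root(s))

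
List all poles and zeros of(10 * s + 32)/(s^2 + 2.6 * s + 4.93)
Set denominator = 0: s^2 + 2.6*s + 4.93 = 0 → Poles: -1.3 + 1.8j, -1.3 - 1.8j
Set numerator = 0: 10*s + 32 = 0 → Zeros: -3.2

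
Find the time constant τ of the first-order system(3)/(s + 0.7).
First-order system: τ = -1/pole. Pole = -0.7. τ = -1/(-0.7) = 1.429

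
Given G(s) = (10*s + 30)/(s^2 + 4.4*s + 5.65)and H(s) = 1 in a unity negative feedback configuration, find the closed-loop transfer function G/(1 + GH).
Closed-loop T = G/(1+GH).
Numerator: G_num * H_den = 10*s + 30.
Denominator: G_den * H_den + G_num * H_num = (s^2 + 4.4*s + 5.65) + (10*s + 30) = s^2 + 14.4*s + 35.65.
T(s) = (10*s + 30)/(s^2 + 14.4*s + 35.65)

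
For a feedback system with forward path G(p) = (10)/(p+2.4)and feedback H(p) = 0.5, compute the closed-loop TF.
Closed-loop T = G/(1+GH).
Numerator: G_num * H_den = 10.
Denominator: G_den * H_den + G_num * H_num = (p + 2.4) + (5) = p + 7.4.
T(p) = (10)/(p + 7.4)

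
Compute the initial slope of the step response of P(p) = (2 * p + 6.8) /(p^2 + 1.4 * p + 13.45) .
IVT: y'(0⁺) = lim_{p→∞} p²·Y(p) = lim_{p→∞} p·P(p).
deg(num) = 1, deg(den) = 2, relative degree = 1, so p·P(p) → (leading num)/(leading den) = 2/1 = 2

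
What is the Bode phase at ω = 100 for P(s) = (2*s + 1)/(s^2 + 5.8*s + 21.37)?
Substitute s = j*100: P(j100) = 0.00106117 - 0.0199812j.
∠P(j100) = atan2(Im, Re) = atan2(-0.0199812, 0.00106117) = -86.96°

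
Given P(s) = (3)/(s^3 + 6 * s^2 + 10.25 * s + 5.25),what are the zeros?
Numerator is a nonzero constant (3) → Zeros: none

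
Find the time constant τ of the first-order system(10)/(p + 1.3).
First-order system: τ = -1/pole. Pole = -1.3. τ = -1/(-1.3) = 0.7692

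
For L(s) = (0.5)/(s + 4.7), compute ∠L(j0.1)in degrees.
Substitute s = j*0.1: L(j0.1) = 0.106335 - 0.00226244j.
∠L(j0.1) = atan2(Im, Re) = atan2(-0.00226244, 0.106335) = -1.22°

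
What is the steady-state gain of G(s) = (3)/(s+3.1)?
DC gain = G(0) = num(0)/den(0) = 3/3.1 = 0.9677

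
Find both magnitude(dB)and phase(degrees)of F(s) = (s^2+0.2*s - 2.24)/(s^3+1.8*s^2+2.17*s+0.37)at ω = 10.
Substitute s = j*10: F(j10) = 0.0165856 - 0.101462j.
|F| = 20*log₁₀(sqrt(Re²+Im²)) = -19.76 dB.
∠F = atan2(Im, Re) = -80.72°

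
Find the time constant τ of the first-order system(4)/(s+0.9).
First-order system: τ = -1/pole. Pole = -0.9. τ = -1/(-0.9) = 1.111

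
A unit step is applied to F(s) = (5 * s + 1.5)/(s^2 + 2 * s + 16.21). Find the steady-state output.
FVT: lim_{t→∞} y(t) = lim_{s→0} s*Y(s) where Y(s) = F(s)/s.
= lim_{s→0} F(s) = F(0) = num(0)/den(0) = 1.5/16.21 = 0.09254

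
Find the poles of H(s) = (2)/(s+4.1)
Set denominator = 0: s + 4.1 = 0 → Poles: -4.1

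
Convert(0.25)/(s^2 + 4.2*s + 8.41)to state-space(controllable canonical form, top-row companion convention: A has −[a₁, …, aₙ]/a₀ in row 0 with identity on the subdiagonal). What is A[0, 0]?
Reachable canonical form for den = s^2 + 4.2*s + 8.41: top row of A = -[a₁,a₂,...,aₙ]/a₀, ones on the subdiagonal, zeros elsewhere.
A = [[-4.2, -8.41], [1, 0]].
A[0,0] = -4.2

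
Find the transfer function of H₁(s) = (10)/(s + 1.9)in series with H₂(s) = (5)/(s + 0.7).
Series: H = H₁ · H₂ = (n₁·n₂)/(d₁·d₂).
Num: n₁·n₂ = 50. Den: d₁·d₂ = s^2 + 2.6*s + 1.33.
H(s) = (50)/(s^2 + 2.6*s + 1.33)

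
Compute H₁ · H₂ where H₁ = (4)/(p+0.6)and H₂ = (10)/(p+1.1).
Series: H = H₁ · H₂ = (n₁·n₂)/(d₁·d₂).
Num: n₁·n₂ = 40. Den: d₁·d₂ = p^2 + 1.7*p + 0.66.
H(p) = (40)/(p^2 + 1.7*p + 0.66)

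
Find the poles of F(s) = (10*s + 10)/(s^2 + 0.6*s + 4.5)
Set denominator = 0: s^2 + 0.6*s + 4.5 = 0 → Poles: -0.3 + 2.1j, -0.3 - 2.1j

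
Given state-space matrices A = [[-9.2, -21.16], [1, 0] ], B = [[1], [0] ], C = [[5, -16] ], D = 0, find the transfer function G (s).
G(s) = C(sI - A)⁻¹B + D.
Characteristic polynomial det(sI - A) = s^2 + 9.2*s + 21.16.
Numerator from C·adj(sI-A)·B + D·det(sI-A) = 5*s - 16.
G(s) = (5*s - 16)/(s^2 + 9.2*s + 21.16)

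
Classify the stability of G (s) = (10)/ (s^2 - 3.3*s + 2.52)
Denominator: s^2 - 3.3*s + 2.52 = (s - 2.1)(s - 1.2). Poles: 1.2, 2.1. Unstable (2 pole(s) in RHP)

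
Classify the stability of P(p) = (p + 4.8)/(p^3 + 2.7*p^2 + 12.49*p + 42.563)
Denominator: p^3 + 2.7*p^2 + 12.49*p + 42.563 = (p + 3.1)(p^2 - 0.4*p + 13.73). Poles: -3.1, 0.2 + 3.7j, 0.2 - 3.7j. Unstable (2 pole(s) in RHP)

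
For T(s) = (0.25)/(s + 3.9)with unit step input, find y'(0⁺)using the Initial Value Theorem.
IVT: y'(0⁺) = lim_{s→∞} s²·Y(s) = lim_{s→∞} s·T(s).
deg(num) = 0, deg(den) = 1, relative degree = 1, so s·T(s) → (leading num)/(leading den) = 0.25/1 = 0.25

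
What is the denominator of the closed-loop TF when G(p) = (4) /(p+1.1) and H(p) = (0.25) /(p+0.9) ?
Characteristic poly = G_den * H_den + G_num * H_num = (p^2 + 2*p + 0.99) + (1) = p^2 + 2*p + 1.99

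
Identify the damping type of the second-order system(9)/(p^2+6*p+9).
Standard form: ωn²/(p²+2ζωn·p+ωn²) gives ωn=3, ζ=1.
Critically damped (ζ = 1)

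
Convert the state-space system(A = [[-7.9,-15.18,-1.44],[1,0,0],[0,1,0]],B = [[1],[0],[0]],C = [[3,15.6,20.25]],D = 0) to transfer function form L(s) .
L(s) = C(sI - A)⁻¹B + D.
Characteristic polynomial det(sI - A) = s^3 + 7.9*s^2 + 15.18*s + 1.44.
Numerator from C·adj(sI-A)·B + D·det(sI-A) = 3*s^2 + 15.6*s + 20.25.
L(s) = (3*s^2 + 15.6*s + 20.25)/(s^3 + 7.9*s^2 + 15.18*s + 1.44)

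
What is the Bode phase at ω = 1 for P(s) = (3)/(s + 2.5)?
Substitute s = j*1: P(j1) = 1.03448 - 0.413793j.
∠P(j1) = atan2(Im, Re) = atan2(-0.413793, 1.03448) = -21.80°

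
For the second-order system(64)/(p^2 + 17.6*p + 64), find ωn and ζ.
Standard form: ωn²/(p²+2ζωn·p+ωn²).
const=64=ωn² → ωn=8, p coeff=17.6=2ζωn → ζ=1.1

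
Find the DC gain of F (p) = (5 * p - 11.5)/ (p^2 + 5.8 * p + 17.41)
DC gain = F(0) = num(0)/den(0) = -11.5/17.41 = -0.6605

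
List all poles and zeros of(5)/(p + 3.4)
Set denominator = 0: p + 3.4 = 0 → Poles: -3.4
Numerator is a nonzero constant (5) → Zeros: none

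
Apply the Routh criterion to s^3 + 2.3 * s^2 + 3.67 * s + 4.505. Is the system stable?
Routh array:
s^3: [1, 3.67]; s^2: [2.3, 4.505]; s^1: [1.7113]; s^0: [4.505]
First column: [1, 2.3, 1.7113, 4.505]. Sign changes = 0.
Yes, stable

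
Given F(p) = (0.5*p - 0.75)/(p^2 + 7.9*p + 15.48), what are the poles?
Set denominator = 0: p^2 + 7.9*p + 15.48 = (p + 3.6)(p + 4.3) = 0 → Poles: -3.6, -4.3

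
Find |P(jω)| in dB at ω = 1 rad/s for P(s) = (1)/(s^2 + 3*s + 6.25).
Substitute s = j*1: P(j1) = 0.14359 - 0.0820513j.
|P(j1)| = sqrt(Re² + Im²) = 0.1654.
20*log₁₀(0.1654) = -15.63 dB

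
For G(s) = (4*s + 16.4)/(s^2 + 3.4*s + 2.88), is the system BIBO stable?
Denominator: s^2 + 3.4*s + 2.88 = (s + 1.6)(s + 1.8). Poles: -1.6, -1.8. All Re(p)<0: Yes (stable)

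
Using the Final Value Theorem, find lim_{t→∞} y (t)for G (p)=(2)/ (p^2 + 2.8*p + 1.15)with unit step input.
FVT: lim_{t→∞} y(t) = lim_{p→0} p*Y(p) where Y(p) = G(p)/p.
= lim_{p→0} G(p) = G(0) = num(0)/den(0) = 2/1.15 = 1.739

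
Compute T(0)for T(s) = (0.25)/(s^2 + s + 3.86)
DC gain = T(0) = num(0)/den(0) = 0.25/3.86 = 0.06477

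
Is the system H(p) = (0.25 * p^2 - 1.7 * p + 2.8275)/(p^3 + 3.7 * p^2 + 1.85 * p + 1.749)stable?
Denominator: p^3 + 3.7*p^2 + 1.85*p + 1.749 = (p + 3.3)(p^2 + 0.4*p + 0.53). Poles: -0.2 + 0.7j, -0.2 - 0.7j, -3.3. All Re(p)<0: Yes (stable)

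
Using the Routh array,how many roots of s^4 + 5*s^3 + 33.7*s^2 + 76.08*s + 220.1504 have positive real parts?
Routh array:
s^4: [1, 33.7, 220.1504]; s^3: [5, 76.08]; s^2: [18.484, 220.1504]; s^1: [16.5284]; s^0: [220.1504]
First column: [1, 5, 18.484, 16.5284, 220.1504]. Sign changes = RHP roots = 0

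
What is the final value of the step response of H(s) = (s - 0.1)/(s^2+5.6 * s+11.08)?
FVT: lim_{t→∞} y(t) = lim_{s→0} s*Y(s) where Y(s) = H(s)/s.
= lim_{s→0} H(s) = H(0) = num(0)/den(0) = -0.1/11.08 = -0.009025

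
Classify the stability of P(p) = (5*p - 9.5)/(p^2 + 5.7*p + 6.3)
Denominator: p^2 + 5.7*p + 6.3 = (p + 4.2)(p + 1.5). Poles: -1.5, -4.2. Stable (all poles in LHP)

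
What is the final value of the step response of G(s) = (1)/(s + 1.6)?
FVT: lim_{t→∞} y(t) = lim_{s→0} s*Y(s) where Y(s) = G(s)/s.
= lim_{s→0} G(s) = G(0) = num(0)/den(0) = 1/1.6 = 0.625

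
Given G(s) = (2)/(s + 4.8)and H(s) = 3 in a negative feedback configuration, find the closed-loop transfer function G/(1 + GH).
Closed-loop T = G/(1+GH).
Numerator: G_num * H_den = 2.
Denominator: G_den * H_den + G_num * H_num = (s + 4.8) + (6) = s + 10.8.
T(s) = (2)/(s + 10.8)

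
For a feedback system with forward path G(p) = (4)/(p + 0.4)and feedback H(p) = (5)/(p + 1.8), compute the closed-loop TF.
Closed-loop T = G/(1+GH).
Numerator: G_num * H_den = 4*p + 7.2.
Denominator: G_den * H_den + G_num * H_num = (p^2 + 2.2*p + 0.72) + (20) = p^2 + 2.2*p + 20.72.
T(p) = (4*p + 7.2)/(p^2 + 2.2*p + 20.72)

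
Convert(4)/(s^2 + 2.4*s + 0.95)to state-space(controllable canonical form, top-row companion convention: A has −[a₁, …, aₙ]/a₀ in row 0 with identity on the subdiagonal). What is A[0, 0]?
Reachable canonical form for den = s^2 + 2.4*s + 0.95: top row of A = -[a₁,a₂,...,aₙ]/a₀, ones on the subdiagonal, zeros elsewhere.
A = [[-2.4, -0.95], [1, 0]].
A[0,0] = -2.4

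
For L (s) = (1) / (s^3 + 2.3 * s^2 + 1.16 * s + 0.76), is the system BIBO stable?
Denominator: s^3 + 2.3*s^2 + 1.16*s + 0.76 = (s + 1.9)(s^2 + 0.4*s + 0.4). Poles: -0.2 + 0.6j, -0.2 - 0.6j, -1.9. All Re(p)<0: Yes (stable)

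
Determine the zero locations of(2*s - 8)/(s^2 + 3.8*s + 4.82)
Set numerator = 0: 2*s - 8 = 0 → Zeros: 4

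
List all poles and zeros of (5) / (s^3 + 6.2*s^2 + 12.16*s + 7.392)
Set denominator = 0: s^3 + 6.2*s^2 + 12.16*s + 7.392 = (s + 2.2)(s + 2.8)(s + 1.2) = 0 → Poles: -1.2, -2.2, -2.8
Numerator is a nonzero constant (5) → Zeros: none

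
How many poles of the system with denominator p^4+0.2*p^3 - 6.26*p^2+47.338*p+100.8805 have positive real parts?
p^4 + 0.2*p^3 - 6.26*p^2 + 47.338*p + 100.8805 = (p + 3.5)(p + 1.9)(p^2 - 5.2*p + 15.17). Poles: -1.9, -3.5, 2.6 + 2.9j, 2.6 - 2.9j. RHP poles (Re>0): 2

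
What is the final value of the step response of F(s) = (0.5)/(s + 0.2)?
FVT: lim_{t→∞} y(t) = lim_{s→0} s*Y(s) where Y(s) = F(s)/s.
= lim_{s→0} F(s) = F(0) = num(0)/den(0) = 0.5/0.2 = 2.5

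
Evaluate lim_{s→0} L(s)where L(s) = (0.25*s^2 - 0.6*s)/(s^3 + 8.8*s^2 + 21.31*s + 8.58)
DC gain = L(0) = num(0)/den(0) = 0/8.58 = 0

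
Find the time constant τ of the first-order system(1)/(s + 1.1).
First-order system: τ = -1/pole. Pole = -1.1. τ = -1/(-1.1) = 0.9091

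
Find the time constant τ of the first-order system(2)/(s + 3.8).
First-order system: τ = -1/pole. Pole = -3.8. τ = -1/(-3.8) = 0.2632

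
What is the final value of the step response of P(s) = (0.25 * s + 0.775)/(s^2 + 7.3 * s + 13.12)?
FVT: lim_{t→∞} y(t) = lim_{s→0} s*Y(s) where Y(s) = P(s)/s.
= lim_{s→0} P(s) = P(0) = num(0)/den(0) = 0.775/13.12 = 0.05907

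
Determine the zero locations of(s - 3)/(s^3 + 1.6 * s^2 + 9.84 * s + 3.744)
Set numerator = 0: s - 3 = 0 → Zeros: 3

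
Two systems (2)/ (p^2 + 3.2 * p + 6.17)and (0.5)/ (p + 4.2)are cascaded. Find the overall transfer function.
Series: H = H₁ · H₂ = (n₁·n₂)/(d₁·d₂).
Num: n₁·n₂ = 1. Den: d₁·d₂ = p^3 + 7.4*p^2 + 19.61*p + 25.914.
H(p) = (1)/(p^3 + 7.4*p^2 + 19.61*p + 25.914)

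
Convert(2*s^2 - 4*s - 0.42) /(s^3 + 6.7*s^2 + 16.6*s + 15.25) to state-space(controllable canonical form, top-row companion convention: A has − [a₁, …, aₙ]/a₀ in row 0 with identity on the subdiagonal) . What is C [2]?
Reachable canonical form: C = numerator coefficients (right-aligned, zero-padded to length n).
num = 2*s^2 - 4*s - 0.42, C = [[2, -4, -0.42]].
C[2] = -0.42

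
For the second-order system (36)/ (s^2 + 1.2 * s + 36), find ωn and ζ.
Standard form: ωn²/(s²+2ζωn·s+ωn²).
const=36=ωn² → ωn=6, s coeff=1.2=2ζωn → ζ=0.1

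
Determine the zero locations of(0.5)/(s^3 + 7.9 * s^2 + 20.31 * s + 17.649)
Numerator is a nonzero constant (0.5) → Zeros: none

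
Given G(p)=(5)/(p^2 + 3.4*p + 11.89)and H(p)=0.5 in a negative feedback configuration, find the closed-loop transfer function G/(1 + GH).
Closed-loop T = G/(1+GH).
Numerator: G_num * H_den = 5.
Denominator: G_den * H_den + G_num * H_num = (p^2 + 3.4*p + 11.89) + (2.5) = p^2 + 3.4*p + 14.39.
T(p) = (5)/(p^2 + 3.4*p + 14.39)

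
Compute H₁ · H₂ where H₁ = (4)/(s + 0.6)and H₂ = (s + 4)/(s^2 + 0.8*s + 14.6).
Series: H = H₁ · H₂ = (n₁·n₂)/(d₁·d₂).
Num: n₁·n₂ = 4*s + 16. Den: d₁·d₂ = s^3 + 1.4*s^2 + 15.08*s + 8.76.
H(s) = (4*s + 16)/(s^3 + 1.4*s^2 + 15.08*s + 8.76)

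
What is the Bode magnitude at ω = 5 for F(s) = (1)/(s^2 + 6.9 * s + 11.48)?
Substitute s = j*5: F(j5) = -0.00984676 - 0.0251267j.
|F(j5)| = sqrt(Re² + Im²) = 0.02699.
20*log₁₀(0.02699) = -31.38 dB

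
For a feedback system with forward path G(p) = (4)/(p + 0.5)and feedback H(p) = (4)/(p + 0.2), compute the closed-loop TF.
Closed-loop T = G/(1+GH).
Numerator: G_num * H_den = 4*p + 0.8.
Denominator: G_den * H_den + G_num * H_num = (p^2 + 0.7*p + 0.1) + (16) = p^2 + 0.7*p + 16.1.
T(p) = (4*p + 0.8)/(p^2 + 0.7*p + 16.1)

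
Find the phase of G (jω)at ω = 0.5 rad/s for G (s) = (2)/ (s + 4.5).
Substitute s = j*0.5: G(j0.5) = 0.439024 - 0.0487805j.
∠G(j0.5) = atan2(Im, Re) = atan2(-0.0487805, 0.439024) = -6.34°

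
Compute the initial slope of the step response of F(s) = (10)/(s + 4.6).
IVT: y'(0⁺) = lim_{s→∞} s²·Y(s) = lim_{s→∞} s·F(s).
deg(num) = 0, deg(den) = 1, relative degree = 1, so s·F(s) → (leading num)/(leading den) = 10/1 = 10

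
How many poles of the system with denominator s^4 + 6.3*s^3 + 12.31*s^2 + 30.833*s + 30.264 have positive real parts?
s^4 + 6.3*s^3 + 12.31*s^2 + 30.833*s + 30.264 = (s + 1.3)(s + 4.8)(s^2 + 0.2*s + 4.85). Poles: -0.1 + 2.2j, -0.1 - 2.2j, -1.3, -4.8. RHP poles (Re>0): 0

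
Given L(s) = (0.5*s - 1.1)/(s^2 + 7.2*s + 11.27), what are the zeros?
Set numerator = 0: 0.5*s - 1.1 = 0 → Zeros: 2.2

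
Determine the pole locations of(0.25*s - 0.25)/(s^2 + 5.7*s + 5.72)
Set denominator = 0: s^2 + 5.7*s + 5.72 = (s + 4.4)(s + 1.3) = 0 → Poles: -1.3, -4.4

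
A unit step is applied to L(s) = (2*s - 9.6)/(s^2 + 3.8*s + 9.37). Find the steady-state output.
FVT: lim_{t→∞} y(t) = lim_{s→0} s*Y(s) where Y(s) = L(s)/s.
= lim_{s→0} L(s) = L(0) = num(0)/den(0) = -9.6/9.37 = -1.025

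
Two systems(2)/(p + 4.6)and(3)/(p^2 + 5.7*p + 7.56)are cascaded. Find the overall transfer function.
Series: H = H₁ · H₂ = (n₁·n₂)/(d₁·d₂).
Num: n₁·n₂ = 6. Den: d₁·d₂ = p^3 + 10.3*p^2 + 33.78*p + 34.776.
H(p) = (6)/(p^3 + 10.3*p^2 + 33.78*p + 34.776)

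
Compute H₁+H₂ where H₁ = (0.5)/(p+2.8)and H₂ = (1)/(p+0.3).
Parallel: H = H₁ + H₂ = (n₁·d₂ + n₂·d₁)/(d₁·d₂).
n₁·d₂ = 0.5*p + 0.15. n₂·d₁ = p + 2.8. Sum = 1.5*p + 2.95. d₁·d₂ = p^2 + 3.1*p + 0.84.
H(p) = (1.5*p + 2.95)/(p^2 + 3.1*p + 0.84)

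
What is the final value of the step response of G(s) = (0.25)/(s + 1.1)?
FVT: lim_{t→∞} y(t) = lim_{s→0} s*Y(s) where Y(s) = G(s)/s.
= lim_{s→0} G(s) = G(0) = num(0)/den(0) = 0.25/1.1 = 0.2273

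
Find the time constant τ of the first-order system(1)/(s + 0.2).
First-order system: τ = -1/pole. Pole = -0.2. τ = -1/(-0.2) = 5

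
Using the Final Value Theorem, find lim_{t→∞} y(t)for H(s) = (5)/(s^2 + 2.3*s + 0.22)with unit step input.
FVT: lim_{t→∞} y(t) = lim_{s→0} s*Y(s) where Y(s) = H(s)/s.
= lim_{s→0} H(s) = H(0) = num(0)/den(0) = 5/0.22 = 22.73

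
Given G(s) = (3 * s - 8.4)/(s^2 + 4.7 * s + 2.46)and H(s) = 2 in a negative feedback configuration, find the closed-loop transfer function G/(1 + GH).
Closed-loop T = G/(1+GH).
Numerator: G_num * H_den = 3*s - 8.4.
Denominator: G_den * H_den + G_num * H_num = (s^2 + 4.7*s + 2.46) + (6*s - 16.8) = s^2 + 10.7*s - 14.34.
T(s) = (3*s - 8.4)/(s^2 + 10.7*s - 14.34)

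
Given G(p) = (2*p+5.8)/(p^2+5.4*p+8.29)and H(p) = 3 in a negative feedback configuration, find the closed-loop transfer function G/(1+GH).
Closed-loop T = G/(1+GH).
Numerator: G_num * H_den = 2*p + 5.8.
Denominator: G_den * H_den + G_num * H_num = (p^2 + 5.4*p + 8.29) + (6*p + 17.4) = p^2 + 11.4*p + 25.69.
T(p) = (2*p + 5.8)/(p^2 + 11.4*p + 25.69)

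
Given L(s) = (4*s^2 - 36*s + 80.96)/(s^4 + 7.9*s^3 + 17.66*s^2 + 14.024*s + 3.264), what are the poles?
Set denominator = 0: s^4 + 7.9*s^3 + 17.66*s^2 + 14.024*s + 3.264 = (s + 4.8)(s + 1.7)(s + 1)(s + 0.4) = 0 → Poles: -0.4, -1, -1.7, -4.8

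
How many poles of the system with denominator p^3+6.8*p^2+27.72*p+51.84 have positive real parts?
p^3 + 6.8*p^2 + 27.72*p + 51.84 = (p + 3.2)(p^2 + 3.6*p + 16.2). Poles: -1.8 + 3.6j, -1.8 - 3.6j, -3.2. RHP poles (Re>0): 0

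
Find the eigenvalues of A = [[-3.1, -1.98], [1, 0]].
Eigenvalues solve det(λI - A) = 0.
Characteristic polynomial: λ^2 + 3.1*λ + 1.98 = 0.
Factor: (λ + 2.2)(λ + 0.9) = 0.
Roots: -0.9, -2.2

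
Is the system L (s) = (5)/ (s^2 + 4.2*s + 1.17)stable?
Denominator: s^2 + 4.2*s + 1.17 = (s + 3.9)(s + 0.3). Poles: -0.3, -3.9. All Re(p)<0: Yes (stable)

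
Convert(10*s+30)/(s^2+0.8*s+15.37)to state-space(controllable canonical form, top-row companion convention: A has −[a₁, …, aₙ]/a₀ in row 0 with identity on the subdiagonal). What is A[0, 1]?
Reachable canonical form for den = s^2 + 0.8*s + 15.37: top row of A = -[a₁,a₂,...,aₙ]/a₀, ones on the subdiagonal, zeros elsewhere.
A = [[-0.8, -15.37], [1, 0]].
A[0,1] = -15.37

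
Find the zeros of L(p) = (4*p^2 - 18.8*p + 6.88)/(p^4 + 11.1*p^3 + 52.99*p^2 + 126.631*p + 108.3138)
Set numerator = 0: 4*p^2 - 18.8*p + 6.88 = 4*(p - 4.3)(p - 0.4) = 0 → Zeros: 0.4, 4.3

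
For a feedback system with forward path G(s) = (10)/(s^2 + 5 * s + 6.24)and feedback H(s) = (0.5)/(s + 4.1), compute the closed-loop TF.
Closed-loop T = G/(1+GH).
Numerator: G_num * H_den = 10*s + 41.
Denominator: G_den * H_den + G_num * H_num = (s^3 + 9.1*s^2 + 26.74*s + 25.584) + (5) = s^3 + 9.1*s^2 + 26.74*s + 30.584.
T(s) = (10*s + 41)/(s^3 + 9.1*s^2 + 26.74*s + 30.584)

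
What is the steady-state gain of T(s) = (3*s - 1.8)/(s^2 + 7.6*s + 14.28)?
DC gain = T(0) = num(0)/den(0) = -1.8/14.28 = -0.1261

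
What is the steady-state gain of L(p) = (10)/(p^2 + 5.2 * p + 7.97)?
DC gain = L(0) = num(0)/den(0) = 10/7.97 = 1.255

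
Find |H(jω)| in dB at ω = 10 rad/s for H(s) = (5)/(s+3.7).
Substitute s = j*10: H(j10) = 0.162723 - 0.439792j.
|H(j10)| = sqrt(Re² + Im²) = 0.4689.
20*log₁₀(0.4689) = -6.58 dB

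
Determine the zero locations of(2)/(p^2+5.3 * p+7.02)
Numerator is a nonzero constant (2) → Zeros: none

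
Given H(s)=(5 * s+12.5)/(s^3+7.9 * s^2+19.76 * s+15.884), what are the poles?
Set denominator = 0: s^3 + 7.9*s^2 + 19.76*s + 15.884 = (s + 2.2)(s + 3.8)(s + 1.9) = 0 → Poles: -1.9, -2.2, -3.8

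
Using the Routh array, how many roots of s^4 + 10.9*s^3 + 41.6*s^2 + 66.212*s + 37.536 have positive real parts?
Routh array:
s^4: [1, 41.6, 37.536]; s^3: [10.9, 66.212]; s^2: [35.5255, 37.536]; s^1: [54.6951]; s^0: [37.536]
First column: [1, 10.9, 35.5255, 54.6951, 37.536]. Sign changes = RHP roots = 0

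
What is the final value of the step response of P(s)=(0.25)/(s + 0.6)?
FVT: lim_{t→∞} y(t) = lim_{s→0} s*Y(s) where Y(s) = P(s)/s.
= lim_{s→0} P(s) = P(0) = num(0)/den(0) = 0.25/0.6 = 0.4167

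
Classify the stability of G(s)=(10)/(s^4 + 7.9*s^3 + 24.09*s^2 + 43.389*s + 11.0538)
Denominator: s^4 + 7.9*s^3 + 24.09*s^2 + 43.389*s + 11.0538 = (s + 0.3)(s + 4.6)(s^2 + 3*s + 8.01). Poles: -0.3, -1.5 + 2.4j, -1.5 - 2.4j, -4.6. Stable (all poles in LHP)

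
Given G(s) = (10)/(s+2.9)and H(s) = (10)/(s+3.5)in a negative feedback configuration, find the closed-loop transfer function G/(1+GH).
Closed-loop T = G/(1+GH).
Numerator: G_num * H_den = 10*s + 35.
Denominator: G_den * H_den + G_num * H_num = (s^2 + 6.4*s + 10.15) + (100) = s^2 + 6.4*s + 110.15.
T(s) = (10*s + 35)/(s^2 + 6.4*s + 110.15)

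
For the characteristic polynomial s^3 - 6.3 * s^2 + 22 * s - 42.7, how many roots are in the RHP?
s^3 - 6.3*s^2 + 22*s - 42.7 = (s - 3.5)(s^2 - 2.8*s + 12.2). Poles: 1.4 + 3.2j, 1.4 - 3.2j, 3.5. RHP poles (Re>0): 3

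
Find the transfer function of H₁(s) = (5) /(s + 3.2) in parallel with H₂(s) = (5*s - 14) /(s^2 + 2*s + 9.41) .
Parallel: H = H₁ + H₂ = (n₁·d₂ + n₂·d₁)/(d₁·d₂).
n₁·d₂ = 5*s^2 + 10*s + 47.05. n₂·d₁ = 5*s^2 + 2*s - 44.8. Sum = 10*s^2 + 12*s + 2.25. d₁·d₂ = s^3 + 5.2*s^2 + 15.81*s + 30.112.
H(s) = (10*s^2 + 12*s + 2.25)/(s^3 + 5.2*s^2 + 15.81*s + 30.112)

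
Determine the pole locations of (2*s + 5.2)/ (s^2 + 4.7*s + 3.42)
Set denominator = 0: s^2 + 4.7*s + 3.42 = (s + 0.9)(s + 3.8) = 0 → Poles: -0.9, -3.8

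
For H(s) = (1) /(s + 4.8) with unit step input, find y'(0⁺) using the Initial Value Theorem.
IVT: y'(0⁺) = lim_{s→∞} s²·Y(s) = lim_{s→∞} s·H(s).
deg(num) = 0, deg(den) = 1, relative degree = 1, so s·H(s) → (leading num)/(leading den) = 1/1 = 1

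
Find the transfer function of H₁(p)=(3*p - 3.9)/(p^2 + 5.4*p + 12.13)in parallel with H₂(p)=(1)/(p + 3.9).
Parallel: H = H₁ + H₂ = (n₁·d₂ + n₂·d₁)/(d₁·d₂).
n₁·d₂ = 3*p^2 + 7.8*p - 15.21. n₂·d₁ = p^2 + 5.4*p + 12.13. Sum = 4*p^2 + 13.2*p - 3.08. d₁·d₂ = p^3 + 9.3*p^2 + 33.19*p + 47.307.
H(p) = (4*p^2 + 13.2*p - 3.08)/(p^3 + 9.3*p^2 + 33.19*p + 47.307)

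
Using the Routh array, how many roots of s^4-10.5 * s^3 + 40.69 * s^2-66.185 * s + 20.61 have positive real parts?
Routh array:
s^4: [1, 40.69, 20.61]; s^3: [-10.5, -66.185]; s^2: [34.3867, 20.61]; s^1: [-59.8917]; s^0: [20.61]
First column: [1, -10.5, 34.3867, -59.8917, 20.61]. Sign changes = RHP roots = 4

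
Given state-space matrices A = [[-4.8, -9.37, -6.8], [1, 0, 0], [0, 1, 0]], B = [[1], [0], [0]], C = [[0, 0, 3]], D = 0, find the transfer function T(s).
T(s) = C(sI - A)⁻¹B + D.
Characteristic polynomial det(sI - A) = s^3 + 4.8*s^2 + 9.37*s + 6.8.
Numerator from C·adj(sI-A)·B + D·det(sI-A) = 3.
T(s) = (3)/(s^3 + 4.8*s^2 + 9.37*s + 6.8)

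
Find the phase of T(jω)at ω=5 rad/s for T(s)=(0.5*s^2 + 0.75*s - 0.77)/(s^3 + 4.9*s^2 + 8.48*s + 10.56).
Substitute s = j*5: T(j5) = 0.0607489 - 0.0783264j.
∠T(j5) = atan2(Im, Re) = atan2(-0.0783264, 0.0607489) = -52.20°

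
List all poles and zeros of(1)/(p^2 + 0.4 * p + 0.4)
Set denominator = 0: p^2 + 0.4*p + 0.4 = 0 → Poles: -0.2 + 0.6j, -0.2 - 0.6j
Numerator is a nonzero constant (1) → Zeros: none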